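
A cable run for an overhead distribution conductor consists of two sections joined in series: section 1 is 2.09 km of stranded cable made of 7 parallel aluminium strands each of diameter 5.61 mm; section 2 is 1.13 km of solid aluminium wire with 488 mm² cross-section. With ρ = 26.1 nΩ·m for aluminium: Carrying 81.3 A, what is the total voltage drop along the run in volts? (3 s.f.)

30.5 V

ρ = 26.1 nΩ·m = 2.61×10^-8 Ω·m
Section 1: A_strand = π(2.8050e-03)² = 2.472e-05 m²; R₁ = ρL/(N·A_s) = (2.61×10^-8)(2090)/(7×2.472e-05) = 0.3153 Ω
Section 2: A = 488 mm² = 4.880e-04 m²
R₂ = (2.61×10^-8)(1130)/(4.880e-04) = 0.06044 Ω
R = R₁ + R₂ = 0.3757 Ω
V = IR = 81.3 × 0.3757 = 30.5 V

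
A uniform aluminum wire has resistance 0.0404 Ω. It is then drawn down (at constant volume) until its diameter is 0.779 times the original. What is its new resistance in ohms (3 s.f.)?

Volume constant ⇒ L' = L/r² with r = 0.779. R' = ρL'/A' = ρ(L/r²)/(πr²d₀²/4) = R/r⁴.
R' = 2.716 × 0.0404 = 0.110 Ω

0.110 Ω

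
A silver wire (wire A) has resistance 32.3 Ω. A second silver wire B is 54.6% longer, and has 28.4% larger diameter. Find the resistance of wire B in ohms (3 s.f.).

30.3 Ω

R ∝ L/d², so R_B/R_A = (1 + 54.6/100) × (1 + 28.4/100)⁻²
= 1.546 × 0.6066 = 0.9377
R_B = 0.9377 × 32.3 = 30.3 Ω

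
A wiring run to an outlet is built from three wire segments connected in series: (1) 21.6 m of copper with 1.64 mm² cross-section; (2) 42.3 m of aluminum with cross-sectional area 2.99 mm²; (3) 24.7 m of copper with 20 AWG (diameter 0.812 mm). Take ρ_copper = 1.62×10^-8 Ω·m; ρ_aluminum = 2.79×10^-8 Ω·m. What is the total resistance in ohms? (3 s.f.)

Seg 1: A = 1.64 mm² = 1.640e-06 m²
R_1 = (1.62×10^-8)(21.6)/(1.640e-06) = 0.2134 Ω
Seg 2: A = 2.99 mm² = 2.990e-06 m²
R_2 = (2.79×10^-8)(42.3)/(2.990e-06) = 0.3947 Ω
Seg 3: A = π(0.812/2 mm)² = π(4.0600e-04 m)² = 5.178e-07 m²
R_3 = (1.62×10^-8)(24.7)/(5.178e-07) = 0.7727 Ω
R_total = R_1 + R_2 + R_3 = 1.38 Ω

1.38 Ω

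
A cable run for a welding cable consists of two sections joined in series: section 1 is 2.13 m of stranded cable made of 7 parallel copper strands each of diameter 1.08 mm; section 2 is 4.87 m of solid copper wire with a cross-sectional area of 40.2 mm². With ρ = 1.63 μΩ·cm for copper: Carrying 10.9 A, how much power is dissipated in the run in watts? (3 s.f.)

ρ = 1.63 μΩ·cm = 1.63×10^-8 Ω·m
Section 1: A_strand = π(5.4000e-04)² = 9.161e-07 m²; R₁ = ρL/(N·A_s) = (1.63×10^-8)(2.13)/(7×9.161e-07) = 0.005414 Ω
Section 2: A = 40.2 mm² = 4.020e-05 m²
R₂ = (1.63×10^-8)(4.87)/(4.020e-05) = 0.001975 Ω
R = R₁ + R₂ = 0.007389 Ω
P = I²R = (10.9)² × 0.007389 = 0.878 W

0.878 W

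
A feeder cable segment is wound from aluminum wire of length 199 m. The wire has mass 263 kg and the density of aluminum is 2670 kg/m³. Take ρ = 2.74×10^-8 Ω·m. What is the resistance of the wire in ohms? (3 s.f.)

0.0110 Ω

A = m/(density·L) = 263/(2670×199) = 4.9498e-04 m²
R = ρL/A = (2.74×10^-8)(199)/(4.9498e-04) = 0.0110 Ω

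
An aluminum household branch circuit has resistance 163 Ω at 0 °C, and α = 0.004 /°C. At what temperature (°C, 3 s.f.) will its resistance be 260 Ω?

149 °C

R = R₀(1 + α(T − T₀)) ⇒ T = T₀ + (R/R₀ − 1)/α
T = 0 + (260/163 − 1)/0.004 = 0 + (0.5951)/0.004 = 149 °C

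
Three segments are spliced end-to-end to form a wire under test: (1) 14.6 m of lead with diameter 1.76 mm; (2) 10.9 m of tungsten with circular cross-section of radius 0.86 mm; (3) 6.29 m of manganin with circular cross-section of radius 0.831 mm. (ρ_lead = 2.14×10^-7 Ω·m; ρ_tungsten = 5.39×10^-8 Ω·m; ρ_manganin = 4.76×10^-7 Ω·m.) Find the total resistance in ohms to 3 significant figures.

Seg 1: A = π(d/2)² = π(8.8000e-04 m)² = 2.433e-06 m²
R_1 = (2.14×10^-7)(14.6)/(2.433e-06) = 1.284 Ω
Seg 2: A = πr² = π(8.6000e-04 m)² = 2.324e-06 m²
R_2 = (5.39×10^-8)(10.9)/(2.324e-06) = 0.2529 Ω
Seg 3: A = πr² = π(8.3100e-04 m)² = 2.169e-06 m²
R_3 = (4.76×10^-7)(6.29)/(2.169e-06) = 1.38 Ω
R_total = R_1 + R_2 + R_3 = 2.92 Ω

2.92 Ω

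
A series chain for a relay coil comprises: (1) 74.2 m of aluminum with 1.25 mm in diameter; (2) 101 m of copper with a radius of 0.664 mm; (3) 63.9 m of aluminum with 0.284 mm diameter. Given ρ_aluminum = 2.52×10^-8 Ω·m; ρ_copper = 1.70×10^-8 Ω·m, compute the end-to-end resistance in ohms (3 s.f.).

28.2 Ω

Seg 1: A = π(d/2)² = π(6.2500e-04 m)² = 1.227e-06 m²
R_1 = (2.52×10^-8)(74.2)/(1.227e-06) = 1.524 Ω
Seg 2: A = πr² = π(6.6400e-04 m)² = 1.385e-06 m²
R_2 = (1.70×10^-8)(101)/(1.385e-06) = 1.24 Ω
Seg 3: A = π(d/2)² = π(1.4200e-04 m)² = 6.335e-08 m²
R_3 = (2.52×10^-8)(63.9)/(6.335e-08) = 25.42 Ω
R_total = R_1 + R_2 + R_3 = 28.2 Ω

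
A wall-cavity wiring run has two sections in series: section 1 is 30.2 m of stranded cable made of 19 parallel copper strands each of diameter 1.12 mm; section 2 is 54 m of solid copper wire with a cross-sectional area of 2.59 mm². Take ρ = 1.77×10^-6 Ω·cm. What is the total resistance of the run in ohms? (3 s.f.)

0.398 Ω

ρ = 1.77×10^-6 Ω·cm = 1.77×10^-8 Ω·m
Section 1: A_strand = π(5.6000e-04)² = 9.852e-07 m²; R₁ = ρL/(N·A_s) = (1.77×10^-8)(30.2)/(19×9.852e-07) = 0.02856 Ω
Section 2: A = 2.59 mm² = 2.590e-06 m²
R₂ = (1.77×10^-8)(54)/(2.590e-06) = 0.369 Ω
R = R₁ + R₂ = 0.398 Ω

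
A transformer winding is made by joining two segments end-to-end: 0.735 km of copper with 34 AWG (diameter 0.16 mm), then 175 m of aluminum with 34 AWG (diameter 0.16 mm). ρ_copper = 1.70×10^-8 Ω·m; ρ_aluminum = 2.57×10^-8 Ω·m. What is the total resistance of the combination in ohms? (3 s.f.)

Segment 1: A = π(0.16/2 mm)² = π(8.0000e-05 m)² = 2.011e-08 m²
R₁ = ρL/A = (1.70×10^-8)(735)/(2.011e-08) = 621.5 Ω
R₂ = (2.57×10^-8)(175)/(2.011e-08) = 223.7 Ω
R = R₁ + R₂ = 845 Ω

845 Ω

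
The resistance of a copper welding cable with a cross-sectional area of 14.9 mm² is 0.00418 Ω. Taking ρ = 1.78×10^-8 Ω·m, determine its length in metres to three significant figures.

3.50 m

A = 14.9 mm² = 1.490e-05 m²
L = RA/ρ = (0.00418)(1.490e-05)/(1.78×10^-8) = 3.50 m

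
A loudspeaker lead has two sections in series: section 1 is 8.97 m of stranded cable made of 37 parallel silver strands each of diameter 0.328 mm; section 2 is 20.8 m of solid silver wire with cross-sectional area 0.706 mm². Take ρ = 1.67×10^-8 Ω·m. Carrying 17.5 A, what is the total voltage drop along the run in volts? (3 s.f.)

Section 1: A_strand = π(1.6400e-04)² = 8.450e-08 m²; R₁ = ρL/(N·A_s) = (1.67×10^-8)(8.97)/(37×8.450e-08) = 0.04791 Ω
Section 2: A = 0.706 mm² = 7.060e-07 m²
R₂ = (1.67×10^-8)(20.8)/(7.060e-07) = 0.492 Ω
R = R₁ + R₂ = 0.5399 Ω
V = IR = 17.5 × 0.5399 = 9.45 V

9.45 V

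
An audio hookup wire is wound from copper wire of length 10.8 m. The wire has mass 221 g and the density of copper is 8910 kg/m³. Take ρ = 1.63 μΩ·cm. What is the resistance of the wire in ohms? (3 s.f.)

0.0767 Ω

ρ = 1.63 μΩ·cm = 1.63×10^-8 Ω·m
A = m/(density·L) = 0.221/(8910×10.8) = 2.2966e-06 m²
R = ρL/A = (1.63×10^-8)(10.8)/(2.2966e-06) = 0.0767 Ω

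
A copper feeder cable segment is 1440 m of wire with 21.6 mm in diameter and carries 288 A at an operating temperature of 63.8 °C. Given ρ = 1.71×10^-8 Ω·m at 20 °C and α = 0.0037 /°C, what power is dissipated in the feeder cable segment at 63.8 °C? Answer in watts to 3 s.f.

A = π(d/2)² = π(1.0800e-02 m)² = 3.664e-04 m²
R₍20₎ = ρL/A = (1.71×10^-8)(1440)/(3.664e-04) = 0.0672 Ω
R₍63.8₎ = R₍20₎(1 + αΔT) = 0.0672 × (1 + 0.0037×43.8) = 0.07809 Ω
P = I²R = (288)² × 0.07809 = 6480 W

6480 W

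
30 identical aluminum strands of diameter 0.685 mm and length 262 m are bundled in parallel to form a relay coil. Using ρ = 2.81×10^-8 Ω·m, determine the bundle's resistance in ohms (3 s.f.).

A_strand = π(3.4250e-04 m)² = 3.685e-07 m²
R_strand = ρL/A = (2.81×10^-8)(262)/(3.685e-07) = 19.98 Ω
R_total = R_strand/N = 19.98/30 = 0.666 Ω

0.666 Ω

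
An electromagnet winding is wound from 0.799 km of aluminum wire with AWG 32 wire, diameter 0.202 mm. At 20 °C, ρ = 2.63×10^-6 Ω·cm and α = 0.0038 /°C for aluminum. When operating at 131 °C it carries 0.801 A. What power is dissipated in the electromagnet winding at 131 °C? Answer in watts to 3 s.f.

598 W

ρ = 2.63×10^-6 Ω·cm = 2.63×10^-8 Ω·m
A = π(0.202/2 mm)² = π(1.0100e-04 m)² = 3.205e-08 m²
R₍20₎ = ρL/A = (2.63×10^-8)(799)/(3.205e-08) = 655.7 Ω
R₍131₎ = R₍20₎(1 + αΔT) = 655.7 × (1 + 0.0038×111) = 932.3 Ω
P = I²R = (0.801)² × 932.3 = 598 W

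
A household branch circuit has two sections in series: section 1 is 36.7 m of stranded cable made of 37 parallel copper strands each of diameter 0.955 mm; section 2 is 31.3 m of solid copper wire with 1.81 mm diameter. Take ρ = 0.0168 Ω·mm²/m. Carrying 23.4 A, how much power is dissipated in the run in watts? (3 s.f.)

ρ = 0.0168 Ω·mm²/m = 1.68×10^-8 Ω·m
Section 1: A_strand = π(4.7750e-04)² = 7.163e-07 m²; R₁ = ρL/(N·A_s) = (1.68×10^-8)(36.7)/(37×7.163e-07) = 0.02326 Ω
Section 2: A = π(d/2)² = π(9.0500e-04 m)² = 2.573e-06 m²
R₂ = (1.68×10^-8)(31.3)/(2.573e-06) = 0.2044 Ω
R = R₁ + R₂ = 0.2276 Ω
P = I²R = (23.4)² × 0.2276 = 125 W

125 W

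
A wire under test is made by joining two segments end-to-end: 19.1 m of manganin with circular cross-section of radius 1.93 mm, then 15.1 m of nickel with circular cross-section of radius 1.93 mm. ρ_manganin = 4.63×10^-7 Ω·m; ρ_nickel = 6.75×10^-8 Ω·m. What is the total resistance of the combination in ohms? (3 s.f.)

0.843 Ω

Segment 1: A = πr² = π(1.9300e-03 m)² = 1.170e-05 m²
R₁ = ρL/A = (4.63×10^-7)(19.1)/(1.170e-05) = 0.7557 Ω
R₂ = (6.75×10^-8)(15.1)/(1.170e-05) = 0.0871 Ω
R = R₁ + R₂ = 0.843 Ω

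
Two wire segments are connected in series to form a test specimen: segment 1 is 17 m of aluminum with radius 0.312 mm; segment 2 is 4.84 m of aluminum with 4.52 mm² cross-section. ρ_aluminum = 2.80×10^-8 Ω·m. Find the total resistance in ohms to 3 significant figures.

1.59 Ω

Segment 1: A = πr² = π(3.1200e-04 m)² = 3.058e-07 m²
R₁ = ρL/A = (2.80×10^-8)(17)/(3.058e-07) = 1.556 Ω
Segment 2: A = 4.52 mm² = 4.520e-06 m²
R₂ = (2.80×10^-8)(4.84)/(4.520e-06) = 0.02998 Ω
R = R₁ + R₂ = 1.59 Ω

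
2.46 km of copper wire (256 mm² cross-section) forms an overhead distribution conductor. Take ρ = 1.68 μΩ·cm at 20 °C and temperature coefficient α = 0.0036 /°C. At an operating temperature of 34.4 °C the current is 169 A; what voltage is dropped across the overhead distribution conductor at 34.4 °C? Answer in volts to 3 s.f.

28.7 V

ρ = 1.68 μΩ·cm = 1.68×10^-8 Ω·m
A = 256 mm² = 2.560e-04 m²
R₍20₎ = ρL/A = (1.68×10^-8)(2460)/(2.560e-04) = 0.1614 Ω
R₍34.4₎ = R₍20₎(1 + αΔT) = 0.1614 × (1 + 0.0036×14.4) = 0.1698 Ω
V = IR = 169 × 0.1698 = 28.7 V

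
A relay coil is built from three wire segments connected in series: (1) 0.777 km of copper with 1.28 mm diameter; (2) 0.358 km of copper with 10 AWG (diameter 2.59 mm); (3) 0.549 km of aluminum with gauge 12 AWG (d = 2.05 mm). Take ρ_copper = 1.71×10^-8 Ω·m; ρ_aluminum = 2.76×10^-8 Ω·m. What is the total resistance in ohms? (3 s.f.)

Seg 1: A = π(d/2)² = π(6.4000e-04 m)² = 1.287e-06 m²
R_1 = (1.71×10^-8)(777)/(1.287e-06) = 10.33 Ω
Seg 2: A = π(2.59/2 mm)² = π(1.2950e-03 m)² = 5.269e-06 m²
R_2 = (1.71×10^-8)(358)/(5.269e-06) = 1.162 Ω
Seg 3: A = π(2.05/2 mm)² = π(1.0250e-03 m)² = 3.301e-06 m²
R_3 = (2.76×10^-8)(549)/(3.301e-06) = 4.591 Ω
R_total = R_1 + R_2 + R_3 = 16.1 Ω

16.1 Ω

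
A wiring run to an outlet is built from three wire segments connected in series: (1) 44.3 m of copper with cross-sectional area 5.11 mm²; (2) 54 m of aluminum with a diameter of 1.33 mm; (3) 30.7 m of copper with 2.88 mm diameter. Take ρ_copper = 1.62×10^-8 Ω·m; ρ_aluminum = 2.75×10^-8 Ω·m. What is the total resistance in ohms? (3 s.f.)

1.29 Ω

Seg 1: A = 5.11 mm² = 5.110e-06 m²
R_1 = (1.62×10^-8)(44.3)/(5.110e-06) = 0.1404 Ω
Seg 2: A = π(d/2)² = π(6.6500e-04 m)² = 1.389e-06 m²
R_2 = (2.75×10^-8)(54)/(1.389e-06) = 1.069 Ω
Seg 3: A = π(d/2)² = π(1.4400e-03 m)² = 6.514e-06 m²
R_3 = (1.62×10^-8)(30.7)/(6.514e-06) = 0.07634 Ω
R_total = R_1 + R_2 + R_3 = 1.29 Ω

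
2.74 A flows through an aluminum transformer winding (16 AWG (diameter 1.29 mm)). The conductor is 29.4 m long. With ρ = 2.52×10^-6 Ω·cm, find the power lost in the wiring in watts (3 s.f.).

ρ = 2.52×10^-6 Ω·cm = 2.52×10^-8 Ω·m
A = π(1.29/2 mm)² = π(6.4500e-04 m)² = 1.307e-06 m²
R = ρL/A = (2.52×10^-8)(29.4)/(1.307e-06) = 0.5669 Ω
P = I²R = (2.74)² × 0.5669 = 4.26 W

4.26 W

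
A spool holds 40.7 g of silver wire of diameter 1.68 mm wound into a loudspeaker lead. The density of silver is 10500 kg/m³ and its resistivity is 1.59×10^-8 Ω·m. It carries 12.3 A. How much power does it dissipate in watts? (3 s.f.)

A = π(d/2)² = π(8.4000e-04 m)² = 2.2167e-06 m²
L = m/(density·A) = 0.0407/(10500×2.2167e-06) = 1.749 m
R = ρL/A = (1.59×10^-8)(1.749)/(2.2167e-06) = 0.01254 Ω
P = I²R = (12.3)² × 0.01254 = 1.90 W

1.90 W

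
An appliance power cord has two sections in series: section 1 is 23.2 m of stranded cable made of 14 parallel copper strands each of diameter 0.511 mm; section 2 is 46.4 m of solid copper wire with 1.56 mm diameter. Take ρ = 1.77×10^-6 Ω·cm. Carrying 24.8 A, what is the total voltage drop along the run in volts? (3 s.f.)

14.2 V

ρ = 1.77×10^-6 Ω·cm = 1.77×10^-8 Ω·m
Section 1: A_strand = π(2.5550e-04)² = 2.051e-07 m²; R₁ = ρL/(N·A_s) = (1.77×10^-8)(23.2)/(14×2.051e-07) = 0.143 Ω
Section 2: A = π(d/2)² = π(7.8000e-04 m)² = 1.911e-06 m²
R₂ = (1.77×10^-8)(46.4)/(1.911e-06) = 0.4297 Ω
R = R₁ + R₂ = 0.5727 Ω
V = IR = 24.8 × 0.5727 = 14.2 V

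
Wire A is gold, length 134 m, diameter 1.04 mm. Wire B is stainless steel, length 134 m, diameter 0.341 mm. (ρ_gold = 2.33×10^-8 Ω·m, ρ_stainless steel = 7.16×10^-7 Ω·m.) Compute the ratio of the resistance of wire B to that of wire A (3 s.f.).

286

R ∝ ρL/d², so R_B/R_A = (ρ_B/ρ_A) × (d_A/d_B)²
= (7.16×10^-7/2.33×10^-8) × (1.04/0.341)² = 286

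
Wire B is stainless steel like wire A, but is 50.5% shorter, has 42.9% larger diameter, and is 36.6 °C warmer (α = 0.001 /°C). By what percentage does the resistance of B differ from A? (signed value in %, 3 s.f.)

-74.9%

R ∝ ρL/d² with ρ ∝ (1+αΔT), so R_B/R_A = (1 − 50.5/100) × (1 + 42.9/100)⁻² × (1 + 0.001×36.6)
= 0.495 × 0.4897 × 1.037 = 0.2513
(R_B − R_A)/R_A = 0.2513 − 1 = -74.9%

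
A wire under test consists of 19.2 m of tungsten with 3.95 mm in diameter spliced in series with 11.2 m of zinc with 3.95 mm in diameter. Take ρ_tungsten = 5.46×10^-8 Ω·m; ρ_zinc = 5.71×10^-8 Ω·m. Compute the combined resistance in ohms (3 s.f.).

Segment 1: A = π(d/2)² = π(1.9750e-03 m)² = 1.225e-05 m²
R₁ = ρL/A = (5.46×10^-8)(19.2)/(1.225e-05) = 0.08555 Ω
R₂ = (5.71×10^-8)(11.2)/(1.225e-05) = 0.05219 Ω
R = R₁ + R₂ = 0.138 Ω

0.138 Ω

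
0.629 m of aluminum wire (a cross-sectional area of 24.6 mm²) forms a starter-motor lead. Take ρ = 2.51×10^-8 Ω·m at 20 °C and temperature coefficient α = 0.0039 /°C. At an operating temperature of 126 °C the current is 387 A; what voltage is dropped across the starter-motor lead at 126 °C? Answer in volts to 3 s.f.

0.351 V

A = 24.6 mm² = 2.460e-05 m²
R₍20₎ = ρL/A = (2.51×10^-8)(0.629)/(2.460e-05) = 6.418×10^-4 Ω
R₍126₎ = R₍20₎(1 + αΔT) = 6.418×10^-4 × (1 + 0.0039×106) = 9.071×10^-4 Ω
V = IR = 387 × 9.071×10^-4 = 0.351 V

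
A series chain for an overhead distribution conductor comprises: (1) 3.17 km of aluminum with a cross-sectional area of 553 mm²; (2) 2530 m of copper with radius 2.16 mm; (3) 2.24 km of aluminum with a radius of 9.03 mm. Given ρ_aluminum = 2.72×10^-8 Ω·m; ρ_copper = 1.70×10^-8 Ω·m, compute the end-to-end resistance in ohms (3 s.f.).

3.33 Ω

Seg 1: A = 553 mm² = 5.530e-04 m²
R_1 = (2.72×10^-8)(3170)/(5.530e-04) = 0.1559 Ω
Seg 2: A = πr² = π(2.1600e-03 m)² = 1.466e-05 m²
R_2 = (1.70×10^-8)(2530)/(1.466e-05) = 2.934 Ω
Seg 3: A = πr² = π(9.0300e-03 m)² = 2.562e-04 m²
R_3 = (2.72×10^-8)(2240)/(2.562e-04) = 0.2378 Ω
R_total = R_1 + R_2 + R_3 = 3.33 Ω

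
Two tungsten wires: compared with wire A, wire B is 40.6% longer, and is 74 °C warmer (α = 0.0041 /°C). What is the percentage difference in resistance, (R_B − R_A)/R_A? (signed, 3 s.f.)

R ∝ ρL/d² with ρ ∝ (1+αΔT), so R_B/R_A = (1 + 40.6/100) × (1 + 0.0041×74)
= 1.406 × 1.303 = 1.833
(R_B − R_A)/R_A = 1.833 − 1 = 83.3%

83.3%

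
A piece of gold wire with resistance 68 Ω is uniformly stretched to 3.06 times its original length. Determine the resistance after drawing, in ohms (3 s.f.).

637 Ω

Volume constant ⇒ A' = A/k with k = 3.06. R' = ρ(kL)/(A/k) = k²R.
R' = 9.364 × 68 = 637 Ω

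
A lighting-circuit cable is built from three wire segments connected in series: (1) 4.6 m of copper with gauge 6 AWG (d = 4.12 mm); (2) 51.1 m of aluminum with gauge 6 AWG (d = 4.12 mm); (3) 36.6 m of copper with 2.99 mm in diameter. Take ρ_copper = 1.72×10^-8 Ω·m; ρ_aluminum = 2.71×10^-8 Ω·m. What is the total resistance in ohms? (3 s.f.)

0.199 Ω

Seg 1: A = π(4.12/2 mm)² = π(2.0600e-03 m)² = 1.333e-05 m²
R_1 = (1.72×10^-8)(4.6)/(1.333e-05) = 0.005935 Ω
Seg 2: A = π(4.12/2 mm)² = π(2.0600e-03 m)² = 1.333e-05 m²
R_2 = (2.71×10^-8)(51.1)/(1.333e-05) = 0.1039 Ω
Seg 3: A = π(d/2)² = π(1.4950e-03 m)² = 7.022e-06 m²
R_3 = (1.72×10^-8)(36.6)/(7.022e-06) = 0.08966 Ω
R_total = R_1 + R_2 + R_3 = 0.199 Ω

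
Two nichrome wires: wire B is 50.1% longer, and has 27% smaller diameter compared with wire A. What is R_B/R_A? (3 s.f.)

2.82

R ∝ L/d², so R_B/R_A = (1 + 50.1/100) × (1 − 27/100)⁻²
= 1.501 × 1.877 = 2.82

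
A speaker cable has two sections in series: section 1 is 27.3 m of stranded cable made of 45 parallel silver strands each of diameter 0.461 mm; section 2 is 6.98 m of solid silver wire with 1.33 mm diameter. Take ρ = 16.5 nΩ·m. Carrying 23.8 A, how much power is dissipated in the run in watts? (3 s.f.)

80.9 W

ρ = 16.5 nΩ·m = 1.65×10^-8 Ω·m
Section 1: A_strand = π(2.3050e-04)² = 1.669e-07 m²; R₁ = ρL/(N·A_s) = (1.65×10^-8)(27.3)/(45×1.669e-07) = 0.05997 Ω
Section 2: A = π(d/2)² = π(6.6500e-04 m)² = 1.389e-06 m²
R₂ = (1.65×10^-8)(6.98)/(1.389e-06) = 0.0829 Ω
R = R₁ + R₂ = 0.1429 Ω
P = I²R = (23.8)² × 0.1429 = 80.9 W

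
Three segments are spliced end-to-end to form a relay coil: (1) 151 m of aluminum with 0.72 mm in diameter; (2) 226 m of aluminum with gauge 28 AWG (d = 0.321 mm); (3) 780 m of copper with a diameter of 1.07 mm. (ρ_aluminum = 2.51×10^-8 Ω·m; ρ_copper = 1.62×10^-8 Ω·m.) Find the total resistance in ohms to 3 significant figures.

93.5 Ω

Seg 1: A = π(d/2)² = π(3.6000e-04 m)² = 4.072e-07 m²
R_1 = (2.51×10^-8)(151)/(4.072e-07) = 9.309 Ω
Seg 2: A = π(0.321/2 mm)² = π(1.6050e-04 m)² = 8.093e-08 m²
R_2 = (2.51×10^-8)(226)/(8.093e-08) = 70.09 Ω
Seg 3: A = π(d/2)² = π(5.3500e-04 m)² = 8.992e-07 m²
R_3 = (1.62×10^-8)(780)/(8.992e-07) = 14.05 Ω
R_total = R_1 + R_2 + R_3 = 93.5 Ω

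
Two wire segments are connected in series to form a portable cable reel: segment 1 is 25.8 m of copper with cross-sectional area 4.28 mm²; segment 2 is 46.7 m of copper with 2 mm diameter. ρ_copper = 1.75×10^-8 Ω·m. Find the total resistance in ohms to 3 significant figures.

0.366 Ω

Segment 1: A = 4.28 mm² = 4.280e-06 m²
R₁ = ρL/A = (1.75×10^-8)(25.8)/(4.280e-06) = 0.1055 Ω
Segment 2: A = π(d/2)² = π(1.0000e-03 m)² = 3.142e-06 m²
R₂ = (1.75×10^-8)(46.7)/(3.142e-06) = 0.2601 Ω
R = R₁ + R₂ = 0.366 Ω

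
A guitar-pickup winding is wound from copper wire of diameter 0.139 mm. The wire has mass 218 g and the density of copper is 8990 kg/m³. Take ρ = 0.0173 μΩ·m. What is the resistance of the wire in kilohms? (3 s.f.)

ρ = 0.0173 μΩ·m = 1.73×10^-8 Ω·m
A = π(d/2)² = π(6.9500e-05 m)² = 1.5175e-08 m²
L = m/(density·A) = 0.218/(8990×1.5175e-08) = 1598 m
R = ρL/A = (1.73×10^-8)(1598)/(1.5175e-08) = 1.82 kΩ

1.82 kΩ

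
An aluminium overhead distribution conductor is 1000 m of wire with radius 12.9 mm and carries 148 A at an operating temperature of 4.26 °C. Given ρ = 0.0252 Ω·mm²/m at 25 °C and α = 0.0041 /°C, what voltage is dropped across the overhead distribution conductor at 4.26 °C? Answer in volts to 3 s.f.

6.53 V

ρ = 0.0252 Ω·mm²/m = 2.52×10^-8 Ω·m
A = πr² = π(1.2900e-02 m)² = 5.228e-04 m²
R₍25₎ = ρL/A = (2.52×10^-8)(1000)/(5.228e-04) = 0.0482 Ω
R₍4.26₎ = R₍25₎(1 + αΔT) = 0.0482 × (1 + 0.0041×-20.7) = 0.0441 Ω
V = IR = 148 × 0.0441 = 6.53 V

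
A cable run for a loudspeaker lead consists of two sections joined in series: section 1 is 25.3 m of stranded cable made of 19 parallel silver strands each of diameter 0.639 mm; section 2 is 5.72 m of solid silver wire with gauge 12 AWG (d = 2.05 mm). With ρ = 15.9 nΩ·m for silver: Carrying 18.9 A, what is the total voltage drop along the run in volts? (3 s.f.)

1.77 V

ρ = 15.9 nΩ·m = 1.59×10^-8 Ω·m
Section 1: A_strand = π(3.1950e-04)² = 3.207e-07 m²; R₁ = ρL/(N·A_s) = (1.59×10^-8)(25.3)/(19×3.207e-07) = 0.06602 Ω
Section 2: A = π(2.05/2 mm)² = π(1.0250e-03 m)² = 3.301e-06 m²
R₂ = (1.59×10^-8)(5.72)/(3.301e-06) = 0.02755 Ω
R = R₁ + R₂ = 0.09357 Ω
V = IR = 18.9 × 0.09357 = 1.77 V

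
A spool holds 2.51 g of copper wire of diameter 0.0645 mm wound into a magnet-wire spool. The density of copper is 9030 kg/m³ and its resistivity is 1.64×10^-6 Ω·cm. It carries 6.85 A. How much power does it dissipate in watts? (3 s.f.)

20000 W

ρ = 1.64×10^-6 Ω·cm = 1.64×10^-8 Ω·m
A = π(d/2)² = π(3.2250e-05 m)² = 3.2675e-09 m²
L = m/(density·A) = 0.00251/(9030×3.2675e-09) = 85.07 m
R = ρL/A = (1.64×10^-8)(85.07)/(3.2675e-09) = 427 Ω
P = I²R = (6.85)² × 427 = 20000 W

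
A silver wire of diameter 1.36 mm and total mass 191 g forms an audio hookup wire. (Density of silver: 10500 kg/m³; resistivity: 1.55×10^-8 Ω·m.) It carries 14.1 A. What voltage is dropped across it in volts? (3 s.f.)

A = π(d/2)² = π(6.8000e-04 m)² = 1.4527e-06 m²
L = m/(density·A) = 0.191/(10500×1.4527e-06) = 12.52 m
R = ρL/A = (1.55×10^-8)(12.52)/(1.4527e-06) = 0.1336 Ω
V = IR = 14.1 × 0.1336 = 1.88 V

1.88 V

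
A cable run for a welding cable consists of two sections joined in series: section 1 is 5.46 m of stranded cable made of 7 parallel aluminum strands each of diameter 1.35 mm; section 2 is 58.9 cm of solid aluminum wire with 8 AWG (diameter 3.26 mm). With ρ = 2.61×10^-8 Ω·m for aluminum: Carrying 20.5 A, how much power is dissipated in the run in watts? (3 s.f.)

6.75 W

Section 1: A_strand = π(6.7500e-04)² = 1.431e-06 m²; R₁ = ρL/(N·A_s) = (2.61×10^-8)(5.46)/(7×1.431e-06) = 0.01422 Ω
Section 2: A = π(3.26/2 mm)² = π(1.6300e-03 m)² = 8.347e-06 m²
R₂ = (2.61×10^-8)(0.589)/(8.347e-06) = 0.001842 Ω
R = R₁ + R₂ = 0.01606 Ω
P = I²R = (20.5)² × 0.01606 = 6.75 W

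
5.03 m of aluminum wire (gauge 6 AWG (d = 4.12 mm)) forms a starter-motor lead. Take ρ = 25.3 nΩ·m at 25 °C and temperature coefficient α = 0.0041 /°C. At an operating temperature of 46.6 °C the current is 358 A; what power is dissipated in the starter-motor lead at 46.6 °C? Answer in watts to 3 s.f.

1330 W

ρ = 25.3 nΩ·m = 2.53×10^-8 Ω·m
A = π(4.12/2 mm)² = π(2.0600e-03 m)² = 1.333e-05 m²
R₍25₎ = ρL/A = (2.53×10^-8)(5.03)/(1.333e-05) = 0.009546 Ω
R₍46.6₎ = R₍25₎(1 + αΔT) = 0.009546 × (1 + 0.0041×21.6) = 0.01039 Ω
P = I²R = (358)² × 0.01039 = 1330 W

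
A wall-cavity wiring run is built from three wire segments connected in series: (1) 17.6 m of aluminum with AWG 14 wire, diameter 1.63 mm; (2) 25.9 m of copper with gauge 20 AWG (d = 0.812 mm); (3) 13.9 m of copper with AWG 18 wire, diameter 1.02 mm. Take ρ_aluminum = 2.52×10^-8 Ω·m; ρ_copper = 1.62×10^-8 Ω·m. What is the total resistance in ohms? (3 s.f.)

Seg 1: A = π(1.63/2 mm)² = π(8.1500e-04 m)² = 2.087e-06 m²
R_1 = (2.52×10^-8)(17.6)/(2.087e-06) = 0.2125 Ω
Seg 2: A = π(0.812/2 mm)² = π(4.0600e-04 m)² = 5.178e-07 m²
R_2 = (1.62×10^-8)(25.9)/(5.178e-07) = 0.8102 Ω
Seg 3: A = π(1.02/2 mm)² = π(5.1000e-04 m)² = 8.171e-07 m²
R_3 = (1.62×10^-8)(13.9)/(8.171e-07) = 0.2756 Ω
R_total = R_1 + R_2 + R_3 = 1.30 Ω

1.30 Ω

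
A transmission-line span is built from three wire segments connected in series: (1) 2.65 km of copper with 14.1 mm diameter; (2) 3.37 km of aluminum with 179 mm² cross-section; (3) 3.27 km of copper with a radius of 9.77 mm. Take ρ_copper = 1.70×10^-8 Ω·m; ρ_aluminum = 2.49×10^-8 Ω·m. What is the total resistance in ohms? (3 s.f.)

Seg 1: A = π(d/2)² = π(7.0500e-03 m)² = 1.561e-04 m²
R_1 = (1.70×10^-8)(2650)/(1.561e-04) = 0.2885 Ω
Seg 2: A = 179 mm² = 1.790e-04 m²
R_2 = (2.49×10^-8)(3370)/(1.790e-04) = 0.4688 Ω
Seg 3: A = πr² = π(9.7700e-03 m)² = 2.999e-04 m²
R_3 = (1.70×10^-8)(3270)/(2.999e-04) = 0.1854 Ω
R_total = R_1 + R_2 + R_3 = 0.943 Ω

0.943 Ω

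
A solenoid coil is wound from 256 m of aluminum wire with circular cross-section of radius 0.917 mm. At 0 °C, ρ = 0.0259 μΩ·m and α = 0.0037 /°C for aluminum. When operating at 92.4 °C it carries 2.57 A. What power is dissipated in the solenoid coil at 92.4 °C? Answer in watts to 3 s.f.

ρ = 0.0259 μΩ·m = 2.59×10^-8 Ω·m
A = πr² = π(9.1700e-04 m)² = 2.642e-06 m²
R₍0₎ = ρL/A = (2.59×10^-8)(256)/(2.642e-06) = 2.51 Ω
R₍92.4₎ = R₍0₎(1 + αΔT) = 2.51 × (1 + 0.0037×92.4) = 3.368 Ω
P = I²R = (2.57)² × 3.368 = 22.2 W

22.2 W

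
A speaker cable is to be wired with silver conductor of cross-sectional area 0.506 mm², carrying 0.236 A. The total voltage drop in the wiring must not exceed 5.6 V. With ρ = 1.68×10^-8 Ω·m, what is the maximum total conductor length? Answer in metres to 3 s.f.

715 m

A = 0.506 mm² = 5.060e-07 m²
L_max = V_max·A/(1·ρI) = (5.6)(5.060e-07)/(1.68×10^-8×0.236) = 715 m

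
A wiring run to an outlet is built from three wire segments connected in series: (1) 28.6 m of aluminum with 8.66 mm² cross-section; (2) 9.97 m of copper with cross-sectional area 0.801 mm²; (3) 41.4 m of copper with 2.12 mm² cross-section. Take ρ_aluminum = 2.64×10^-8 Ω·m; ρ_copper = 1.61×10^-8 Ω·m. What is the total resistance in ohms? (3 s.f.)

0.602 Ω

Seg 1: A = 8.66 mm² = 8.660e-06 m²
R_1 = (2.64×10^-8)(28.6)/(8.660e-06) = 0.08719 Ω
Seg 2: A = 0.801 mm² = 8.010e-07 m²
R_2 = (1.61×10^-8)(9.97)/(8.010e-07) = 0.2004 Ω
Seg 3: A = 2.12 mm² = 2.120e-06 m²
R_3 = (1.61×10^-8)(41.4)/(2.120e-06) = 0.3144 Ω
R_total = R_1 + R_2 + R_3 = 0.602 Ω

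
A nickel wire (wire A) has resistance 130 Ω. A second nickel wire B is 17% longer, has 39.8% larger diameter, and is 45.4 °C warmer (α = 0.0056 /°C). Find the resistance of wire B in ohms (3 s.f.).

R ∝ ρL/d² with ρ ∝ (1+αΔT), so R_B/R_A = (1 + 17/100) × (1 + 39.8/100)⁻² × (1 + 0.0056×45.4)
= 1.17 × 0.5117 × 1.254 = 0.7509
R_B = 0.7509 × 130 = 97.6 Ω

97.6 Ω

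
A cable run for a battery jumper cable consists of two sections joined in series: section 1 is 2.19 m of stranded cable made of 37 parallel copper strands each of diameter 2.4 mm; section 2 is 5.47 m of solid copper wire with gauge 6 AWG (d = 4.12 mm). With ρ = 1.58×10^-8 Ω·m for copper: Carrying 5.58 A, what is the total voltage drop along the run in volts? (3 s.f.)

0.0373 V

Section 1: A_strand = π(1.2000e-03)² = 4.524e-06 m²; R₁ = ρL/(N·A_s) = (1.58×10^-8)(2.19)/(37×4.524e-06) = 2.067×10^-4 Ω
Section 2: A = π(4.12/2 mm)² = π(2.0600e-03 m)² = 1.333e-05 m²
R₂ = (1.58×10^-8)(5.47)/(1.333e-05) = 0.006483 Ω
R = R₁ + R₂ = 0.006689 Ω
V = IR = 5.58 × 0.006689 = 0.0373 V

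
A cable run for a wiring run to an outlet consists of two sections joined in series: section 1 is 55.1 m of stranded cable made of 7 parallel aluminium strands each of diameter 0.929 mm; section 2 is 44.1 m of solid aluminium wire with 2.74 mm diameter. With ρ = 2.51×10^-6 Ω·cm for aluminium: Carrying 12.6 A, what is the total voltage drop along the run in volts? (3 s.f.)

6.04 V

ρ = 2.51×10^-6 Ω·cm = 2.51×10^-8 Ω·m
Section 1: A_strand = π(4.6450e-04)² = 6.778e-07 m²; R₁ = ρL/(N·A_s) = (2.51×10^-8)(55.1)/(7×6.778e-07) = 0.2915 Ω
Section 2: A = π(d/2)² = π(1.3700e-03 m)² = 5.896e-06 m²
R₂ = (2.51×10^-8)(44.1)/(5.896e-06) = 0.1877 Ω
R = R₁ + R₂ = 0.4792 Ω
V = IR = 12.6 × 0.4792 = 6.04 V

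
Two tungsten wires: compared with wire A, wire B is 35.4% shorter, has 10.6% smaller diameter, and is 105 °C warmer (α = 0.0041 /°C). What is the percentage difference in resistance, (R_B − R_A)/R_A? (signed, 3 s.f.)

R ∝ ρL/d² with ρ ∝ (1+αΔT), so R_B/R_A = (1 − 35.4/100) × (1 − 10.6/100)⁻² × (1 + 0.0041×105)
= 0.646 × 1.251 × 1.431 = 1.156
(R_B − R_A)/R_A = 1.156 − 1 = 15.6%

15.6%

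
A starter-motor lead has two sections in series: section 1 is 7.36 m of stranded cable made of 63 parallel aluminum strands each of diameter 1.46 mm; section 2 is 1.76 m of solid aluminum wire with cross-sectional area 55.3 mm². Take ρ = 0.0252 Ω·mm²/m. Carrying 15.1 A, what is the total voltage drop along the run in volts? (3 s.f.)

0.0387 V

ρ = 0.0252 Ω·mm²/m = 2.52×10^-8 Ω·m
Section 1: A_strand = π(7.3000e-04)² = 1.674e-06 m²; R₁ = ρL/(N·A_s) = (2.52×10^-8)(7.36)/(63×1.674e-06) = 0.001758 Ω
Section 2: A = 55.3 mm² = 5.530e-05 m²
R₂ = (2.52×10^-8)(1.76)/(5.530e-05) = 8.020×10^-4 Ω
R = R₁ + R₂ = 0.002561 Ω
V = IR = 15.1 × 0.002561 = 0.0387 V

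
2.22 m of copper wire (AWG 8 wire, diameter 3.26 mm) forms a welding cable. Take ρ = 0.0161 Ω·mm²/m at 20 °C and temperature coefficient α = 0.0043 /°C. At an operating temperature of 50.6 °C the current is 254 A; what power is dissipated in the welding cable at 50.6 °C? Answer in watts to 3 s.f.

313 W

ρ = 0.0161 Ω·mm²/m = 1.61×10^-8 Ω·m
A = π(3.26/2 mm)² = π(1.6300e-03 m)² = 8.347e-06 m²
R₍20₎ = ρL/A = (1.61×10^-8)(2.22)/(8.347e-06) = 0.004282 Ω
R₍50.6₎ = R₍20₎(1 + αΔT) = 0.004282 × (1 + 0.0043×30.6) = 0.004846 Ω
P = I²R = (254)² × 0.004846 = 313 W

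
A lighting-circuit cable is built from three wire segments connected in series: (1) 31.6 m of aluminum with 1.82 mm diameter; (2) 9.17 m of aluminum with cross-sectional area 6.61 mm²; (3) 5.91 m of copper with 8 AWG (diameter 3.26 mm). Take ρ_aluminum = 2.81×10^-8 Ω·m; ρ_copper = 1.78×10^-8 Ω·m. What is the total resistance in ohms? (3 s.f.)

Seg 1: A = π(d/2)² = π(9.1000e-04 m)² = 2.602e-06 m²
R_1 = (2.81×10^-8)(31.6)/(2.602e-06) = 0.3413 Ω
Seg 2: A = 6.61 mm² = 6.610e-06 m²
R_2 = (2.81×10^-8)(9.17)/(6.610e-06) = 0.03898 Ω
Seg 3: A = π(3.26/2 mm)² = π(1.6300e-03 m)² = 8.347e-06 m²
R_3 = (1.78×10^-8)(5.91)/(8.347e-06) = 0.0126 Ω
R_total = R_1 + R_2 + R_3 = 0.393 Ω

0.393 Ω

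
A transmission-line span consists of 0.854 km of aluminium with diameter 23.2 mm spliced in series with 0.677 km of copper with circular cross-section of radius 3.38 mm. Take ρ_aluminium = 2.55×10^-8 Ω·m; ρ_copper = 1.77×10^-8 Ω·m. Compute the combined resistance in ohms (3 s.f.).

0.385 Ω

Segment 1: A = π(d/2)² = π(1.1600e-02 m)² = 4.227e-04 m²
R₁ = ρL/A = (2.55×10^-8)(854)/(4.227e-04) = 0.05151 Ω
Segment 2: A = πr² = π(3.3800e-03 m)² = 3.589e-05 m²
R₂ = (1.77×10^-8)(677)/(3.589e-05) = 0.3339 Ω
R = R₁ + R₂ = 0.385 Ω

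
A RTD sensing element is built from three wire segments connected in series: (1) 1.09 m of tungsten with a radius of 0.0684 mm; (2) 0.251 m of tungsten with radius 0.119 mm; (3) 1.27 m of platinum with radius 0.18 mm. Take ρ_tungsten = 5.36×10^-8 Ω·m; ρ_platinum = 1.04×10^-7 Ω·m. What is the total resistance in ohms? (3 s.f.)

Seg 1: A = πr² = π(6.8400e-05 m)² = 1.470e-08 m²
R_1 = (5.36×10^-8)(1.09)/(1.470e-08) = 3.975 Ω
Seg 2: A = πr² = π(1.1900e-04 m)² = 4.449e-08 m²
R_2 = (5.36×10^-8)(0.251)/(4.449e-08) = 0.3024 Ω
Seg 3: A = πr² = π(1.8000e-04 m)² = 1.018e-07 m²
R_3 = (1.04×10^-7)(1.27)/(1.018e-07) = 1.298 Ω
R_total = R_1 + R_2 + R_3 = 5.57 Ω

5.57 Ω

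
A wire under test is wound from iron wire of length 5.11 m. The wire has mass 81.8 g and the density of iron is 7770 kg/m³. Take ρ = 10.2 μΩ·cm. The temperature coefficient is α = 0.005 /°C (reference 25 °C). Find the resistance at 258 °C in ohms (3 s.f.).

0.548 Ω

ρ = 10.2 μΩ·cm = 1.02×10^-7 Ω·m
A = m/(density·L) = 0.0818/(7770×5.11) = 2.0602e-06 m²
R = ρL/A = (1.02×10^-7)(5.11)/(2.0602e-06) = 0.253 Ω
R(258 °C) = 0.253 × (1 + 0.005×233) = 0.548 Ω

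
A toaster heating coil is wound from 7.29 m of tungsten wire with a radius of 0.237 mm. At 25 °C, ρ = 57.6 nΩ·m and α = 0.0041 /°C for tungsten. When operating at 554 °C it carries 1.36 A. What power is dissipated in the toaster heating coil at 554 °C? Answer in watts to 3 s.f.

ρ = 57.6 nΩ·m = 5.76×10^-8 Ω·m
A = πr² = π(2.3700e-04 m)² = 1.765e-07 m²
R₍25₎ = ρL/A = (5.76×10^-8)(7.29)/(1.765e-07) = 2.38 Ω
R₍554₎ = R₍25₎(1 + αΔT) = 2.38 × (1 + 0.0041×529) = 7.541 Ω
P = I²R = (1.36)² × 7.541 = 13.9 W

13.9 W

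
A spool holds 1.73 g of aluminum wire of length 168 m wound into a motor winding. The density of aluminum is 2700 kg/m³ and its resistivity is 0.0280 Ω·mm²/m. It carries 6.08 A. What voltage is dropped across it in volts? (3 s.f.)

ρ = 0.0280 Ω·mm²/m = 2.80×10^-8 Ω·m
A = m/(density·L) = 0.00173/(2700×168) = 3.8139e-09 m²
R = ρL/A = (2.80×10^-8)(168)/(3.8139e-09) = 1233 Ω
V = IR = 6.08 × 1233 = 7500 V

7500 V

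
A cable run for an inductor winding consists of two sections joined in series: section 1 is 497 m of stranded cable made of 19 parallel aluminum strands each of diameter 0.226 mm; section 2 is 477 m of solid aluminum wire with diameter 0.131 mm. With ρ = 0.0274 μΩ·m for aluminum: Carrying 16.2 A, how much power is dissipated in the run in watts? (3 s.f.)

ρ = 0.0274 μΩ·m = 2.74×10^-8 Ω·m
Section 1: A_strand = π(1.1300e-04)² = 4.011e-08 m²; R₁ = ρL/(N·A_s) = (2.74×10^-8)(497)/(19×4.011e-08) = 17.87 Ω
Section 2: A = π(d/2)² = π(6.5500e-05 m)² = 1.348e-08 m²
R₂ = (2.74×10^-8)(477)/(1.348e-08) = 969.7 Ω
R = R₁ + R₂ = 987.6 Ω
P = I²R = (16.2)² × 987.6 = 2.59×10^5 W

2.59×10^5 W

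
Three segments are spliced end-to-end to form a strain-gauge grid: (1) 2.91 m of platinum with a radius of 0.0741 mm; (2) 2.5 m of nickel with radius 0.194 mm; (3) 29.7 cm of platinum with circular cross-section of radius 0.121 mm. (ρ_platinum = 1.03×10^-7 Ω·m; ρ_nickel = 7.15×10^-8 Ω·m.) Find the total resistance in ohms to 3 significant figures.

19.6 Ω

Seg 1: A = πr² = π(7.4100e-05 m)² = 1.725e-08 m²
R_1 = (1.03×10^-7)(2.91)/(1.725e-08) = 17.38 Ω
Seg 2: A = πr² = π(1.9400e-04 m)² = 1.182e-07 m²
R_2 = (7.15×10^-8)(2.5)/(1.182e-07) = 1.512 Ω
Seg 3: A = πr² = π(1.2100e-04 m)² = 4.600e-08 m²
R_3 = (1.03×10^-7)(0.297)/(4.600e-08) = 0.6651 Ω
R_total = R_1 + R_2 + R_3 = 19.6 Ω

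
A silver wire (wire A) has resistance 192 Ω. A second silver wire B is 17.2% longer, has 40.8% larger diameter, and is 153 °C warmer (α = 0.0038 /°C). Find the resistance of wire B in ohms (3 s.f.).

R ∝ ρL/d² with ρ ∝ (1+αΔT), so R_B/R_A = (1 + 17.2/100) × (1 + 40.8/100)⁻² × (1 + 0.0038×153)
= 1.172 × 0.5044 × 1.581 = 0.9349
R_B = 0.9349 × 192 = 180 Ω

180 Ω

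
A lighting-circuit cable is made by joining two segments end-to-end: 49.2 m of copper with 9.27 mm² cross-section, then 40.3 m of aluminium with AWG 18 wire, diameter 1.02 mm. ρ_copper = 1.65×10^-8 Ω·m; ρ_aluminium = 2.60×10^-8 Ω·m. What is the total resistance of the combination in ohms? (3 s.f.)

1.37 Ω

Segment 1: A = 9.27 mm² = 9.270e-06 m²
R₁ = ρL/A = (1.65×10^-8)(49.2)/(9.270e-06) = 0.08757 Ω
Segment 2: A = π(1.02/2 mm)² = π(5.1000e-04 m)² = 8.171e-07 m²
R₂ = (2.60×10^-8)(40.3)/(8.171e-07) = 1.282 Ω
R = R₁ + R₂ = 1.37 Ω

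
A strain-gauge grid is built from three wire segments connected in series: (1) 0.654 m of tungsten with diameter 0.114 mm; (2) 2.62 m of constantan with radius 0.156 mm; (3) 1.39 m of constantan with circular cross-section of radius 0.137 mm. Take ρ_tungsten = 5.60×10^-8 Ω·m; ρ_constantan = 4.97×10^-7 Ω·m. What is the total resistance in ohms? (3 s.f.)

32.3 Ω

Seg 1: A = π(d/2)² = π(5.7000e-05 m)² = 1.021e-08 m²
R_1 = (5.60×10^-8)(0.654)/(1.021e-08) = 3.588 Ω
Seg 2: A = πr² = π(1.5600e-04 m)² = 7.645e-08 m²
R_2 = (4.97×10^-7)(2.62)/(7.645e-08) = 17.03 Ω
Seg 3: A = πr² = π(1.3700e-04 m)² = 5.896e-08 m²
R_3 = (4.97×10^-7)(1.39)/(5.896e-08) = 11.72 Ω
R_total = R_1 + R_2 + R_3 = 32.3 Ω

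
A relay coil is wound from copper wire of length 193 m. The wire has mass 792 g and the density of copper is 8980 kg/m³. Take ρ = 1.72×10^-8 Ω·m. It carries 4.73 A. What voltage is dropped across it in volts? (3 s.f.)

A = m/(density·L) = 0.792/(8980×193) = 4.5697e-07 m²
R = ρL/A = (1.72×10^-8)(193)/(4.5697e-07) = 7.264 Ω
V = IR = 4.73 × 7.264 = 34.4 V

34.4 V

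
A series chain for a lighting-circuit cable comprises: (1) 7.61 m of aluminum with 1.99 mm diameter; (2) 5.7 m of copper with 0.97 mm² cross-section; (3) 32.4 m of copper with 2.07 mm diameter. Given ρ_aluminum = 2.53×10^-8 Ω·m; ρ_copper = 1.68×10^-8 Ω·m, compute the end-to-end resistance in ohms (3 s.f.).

Seg 1: A = π(d/2)² = π(9.9500e-04 m)² = 3.110e-06 m²
R_1 = (2.53×10^-8)(7.61)/(3.110e-06) = 0.0619 Ω
Seg 2: A = 0.97 mm² = 9.700e-07 m²
R_2 = (1.68×10^-8)(5.7)/(9.700e-07) = 0.09872 Ω
Seg 3: A = π(d/2)² = π(1.0350e-03 m)² = 3.365e-06 m²
R_3 = (1.68×10^-8)(32.4)/(3.365e-06) = 0.1617 Ω
R_total = R_1 + R_2 + R_3 = 0.322 Ω

0.322 Ω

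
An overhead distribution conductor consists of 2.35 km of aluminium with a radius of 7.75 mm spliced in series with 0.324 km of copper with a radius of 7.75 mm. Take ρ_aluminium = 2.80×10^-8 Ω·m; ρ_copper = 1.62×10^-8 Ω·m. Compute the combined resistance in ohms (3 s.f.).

0.377 Ω

Segment 1: A = πr² = π(7.7500e-03 m)² = 1.887e-04 m²
R₁ = ρL/A = (2.80×10^-8)(2350)/(1.887e-04) = 0.3487 Ω
R₂ = (1.62×10^-8)(324)/(1.887e-04) = 0.02782 Ω
R = R₁ + R₂ = 0.377 Ω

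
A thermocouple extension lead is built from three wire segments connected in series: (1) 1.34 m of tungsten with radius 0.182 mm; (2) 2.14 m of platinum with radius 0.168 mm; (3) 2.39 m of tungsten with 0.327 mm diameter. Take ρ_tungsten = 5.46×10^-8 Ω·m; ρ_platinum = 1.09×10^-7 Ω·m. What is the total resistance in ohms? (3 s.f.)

4.89 Ω

Seg 1: A = πr² = π(1.8200e-04 m)² = 1.041e-07 m²
R_1 = (5.46×10^-8)(1.34)/(1.041e-07) = 0.7031 Ω
Seg 2: A = πr² = π(1.6800e-04 m)² = 8.867e-08 m²
R_2 = (1.09×10^-7)(2.14)/(8.867e-08) = 2.631 Ω
Seg 3: A = π(d/2)² = π(1.6350e-04 m)² = 8.398e-08 m²
R_3 = (5.46×10^-8)(2.39)/(8.398e-08) = 1.554 Ω
R_total = R_1 + R_2 + R_3 = 4.89 Ω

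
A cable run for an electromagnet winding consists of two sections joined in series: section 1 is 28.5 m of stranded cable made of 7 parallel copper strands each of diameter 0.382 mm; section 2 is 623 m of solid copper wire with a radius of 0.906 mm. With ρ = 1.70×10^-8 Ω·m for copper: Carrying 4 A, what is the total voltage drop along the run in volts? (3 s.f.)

Section 1: A_strand = π(1.9100e-04)² = 1.146e-07 m²; R₁ = ρL/(N·A_s) = (1.70×10^-8)(28.5)/(7×1.146e-07) = 0.6039 Ω
Section 2: A = πr² = π(9.0600e-04 m)² = 2.579e-06 m²
R₂ = (1.70×10^-8)(623)/(2.579e-06) = 4.107 Ω
R = R₁ + R₂ = 4.711 Ω
V = IR = 4 × 4.711 = 18.8 V

18.8 V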